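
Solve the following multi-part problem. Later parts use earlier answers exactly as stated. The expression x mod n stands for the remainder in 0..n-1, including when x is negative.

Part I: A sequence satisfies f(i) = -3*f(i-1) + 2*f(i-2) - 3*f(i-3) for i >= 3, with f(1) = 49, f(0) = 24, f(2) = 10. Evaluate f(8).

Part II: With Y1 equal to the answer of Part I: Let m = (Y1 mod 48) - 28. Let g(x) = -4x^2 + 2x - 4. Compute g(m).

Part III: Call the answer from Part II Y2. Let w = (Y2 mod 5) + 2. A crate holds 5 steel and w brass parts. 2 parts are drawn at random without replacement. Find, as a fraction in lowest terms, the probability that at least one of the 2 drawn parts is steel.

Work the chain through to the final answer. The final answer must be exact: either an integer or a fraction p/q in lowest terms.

Part I: f(3) = -3*(10) + 2*(49) - 3*(24) = -4; iterating: f(3)=-4, f(4)=-115, f(5)=307, f(6)=-1139, f(7)=4376, f(8)=-16327; answer -16327
Part II: Y1 = -16327; m = 13; -4*(13)^2 + 2*(13)^1 - 4 = (-676) + (26) + (-4) = -654; answer -654
Part III: Y2 = -654; w = 3; total draws C(8,2) = 28; complement C(3,2) = 3; favorable 28 - 3 = 25; P = 25/28; answer 25/28

25/28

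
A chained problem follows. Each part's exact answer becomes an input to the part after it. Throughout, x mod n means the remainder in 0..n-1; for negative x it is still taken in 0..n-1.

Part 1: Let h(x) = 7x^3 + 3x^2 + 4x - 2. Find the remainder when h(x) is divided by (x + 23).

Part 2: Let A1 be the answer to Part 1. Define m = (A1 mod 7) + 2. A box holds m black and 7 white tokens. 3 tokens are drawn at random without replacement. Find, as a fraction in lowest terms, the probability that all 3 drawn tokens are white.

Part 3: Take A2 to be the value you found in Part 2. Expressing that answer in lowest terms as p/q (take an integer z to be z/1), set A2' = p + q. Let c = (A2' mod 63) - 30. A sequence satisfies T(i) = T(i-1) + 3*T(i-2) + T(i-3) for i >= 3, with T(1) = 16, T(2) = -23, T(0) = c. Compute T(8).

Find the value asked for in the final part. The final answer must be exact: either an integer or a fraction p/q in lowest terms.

Part 1: remainder = value at the root: 7*(-23)^3 + 3*(-23)^2 + 4*(-23)^1 - 2 = (-85169) + (1587) + (-92) + (-2) = -83676; answer -83676
Part 2: A1 = -83676; m = 4; total draws C(11,3) = 165; favorable C(7,3) = 35; P = 7/33; answer 7/33
Part 3: A2 = 7/33; threaded value p + q = 40; c = 10; T(3) = 1*(-23) + 3*(16) + 1*(10) = 35; iterating: T(3)=35, T(4)=-18, T(5)=64, T(6)=45, T(7)=219, T(8)=418; answer 418

418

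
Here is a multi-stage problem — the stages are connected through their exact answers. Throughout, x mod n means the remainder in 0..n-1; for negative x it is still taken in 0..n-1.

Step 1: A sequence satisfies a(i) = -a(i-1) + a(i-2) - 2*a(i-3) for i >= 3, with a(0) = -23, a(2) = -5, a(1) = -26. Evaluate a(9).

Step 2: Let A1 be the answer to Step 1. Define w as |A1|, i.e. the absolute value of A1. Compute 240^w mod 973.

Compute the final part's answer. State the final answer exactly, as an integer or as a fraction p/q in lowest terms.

387

Step 1: a(3) = -1*(-5) + 1*(-26) - 2*(-23) = 25; iterating: a(3)=25, a(4)=22, a(5)=13, a(6)=-41, a(7)=10, a(8)=-77, a(9)=169; answer 169
Step 2: A1 = 169; w = 169; squarings mod 973: 240^1=240, 240^2=193, 240^4=275, 240^8=704, 240^16=359, 240^32=445, 240^64=506, 240^128=137; 240^169 = 240^1 * 240^8 * 240^32 * 240^128 = 387 (mod 973); answer 387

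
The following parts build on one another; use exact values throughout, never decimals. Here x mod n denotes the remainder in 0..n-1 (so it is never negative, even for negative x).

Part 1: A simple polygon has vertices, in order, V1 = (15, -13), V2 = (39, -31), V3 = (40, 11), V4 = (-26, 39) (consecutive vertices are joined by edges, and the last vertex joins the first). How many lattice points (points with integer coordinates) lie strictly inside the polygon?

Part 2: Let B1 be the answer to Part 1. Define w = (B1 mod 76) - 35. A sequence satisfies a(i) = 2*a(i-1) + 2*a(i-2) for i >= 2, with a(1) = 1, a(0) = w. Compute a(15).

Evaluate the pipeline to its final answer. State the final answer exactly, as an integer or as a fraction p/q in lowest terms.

Part 1: cross terms: (15*-31 - 39*-13)=42, (39*11 - 40*-31)=1669, (40*39 - -26*11)=1846, (-26*-13 - 15*39)=-247; twice the area = |3310| = 3310; area = 1655; boundary points = 6 + 1 + 2 + 1 = 10; strictly interior points = area - boundary/2 + 1 = 1651; answer 1651
Part 2: B1 = 1651; w = 20; a(2) = 2*(1) + 2*(20) = 42; iterating: a(2)=42, a(3)=86, a(4)=256, a(5)=684, a(6)=1880, a(7)=5128, a(8)=14016, a(9)=38288, a(10)=104608, a(11)=285792, a(12)=780800, a(13)=2133184, a(14)=5827968, a(15)=15922304; answer 15922304

15922304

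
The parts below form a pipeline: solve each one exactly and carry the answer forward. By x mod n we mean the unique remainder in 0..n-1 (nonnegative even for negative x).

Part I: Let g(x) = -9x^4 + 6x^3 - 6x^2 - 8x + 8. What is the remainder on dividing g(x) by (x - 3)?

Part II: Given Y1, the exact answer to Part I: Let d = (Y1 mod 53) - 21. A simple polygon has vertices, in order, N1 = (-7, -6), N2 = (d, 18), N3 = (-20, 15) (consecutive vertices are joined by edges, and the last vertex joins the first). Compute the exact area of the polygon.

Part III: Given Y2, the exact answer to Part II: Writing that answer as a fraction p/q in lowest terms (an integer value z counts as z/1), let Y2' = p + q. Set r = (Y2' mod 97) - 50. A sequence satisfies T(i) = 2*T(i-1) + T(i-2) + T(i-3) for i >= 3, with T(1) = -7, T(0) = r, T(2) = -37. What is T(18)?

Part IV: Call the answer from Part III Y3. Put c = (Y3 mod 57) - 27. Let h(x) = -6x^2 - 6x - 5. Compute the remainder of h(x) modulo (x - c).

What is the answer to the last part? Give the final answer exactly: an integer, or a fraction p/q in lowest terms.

-2057

Part I: remainder = value at the root: -9*(3)^4 + 6*(3)^3 - 6*(3)^2 - 8*(3)^1 + 8 = (-729) + (162) + (-54) + (-24) + (8) = -637; answer -637
Part II: Y1 = -637; d = 31; cross terms: (-7*18 - 31*-6)=60, (31*15 - -20*18)=825, (-20*-6 - -7*15)=225; twice the area = |1110| = 1110; area = 555; answer 555
Part III: Y2 = 555; threaded value p + q = 556; r = 21; T(3) = 2*(-37) + 1*(-7) + 1*(21) = -60; iterating: T(3)=-60, T(4)=-164, T(5)=-425, T(6)=-1074, T(7)=-2737, T(8)=-6973, T(9)=-17757, T(10)=-45224, T(11)=-115178, T(12)=-293337, T(13)=-747076, T(14)=-1902667, T(15)=-4845747, T(16)=-12341237, T(17)=-31430888, T(18)=-80048760; answer -80048760
Part IV: Y3 = -80048760; c = 18; remainder = value at the root: -6*(18)^2 - 6*(18)^1 - 5 = (-1944) + (-108) + (-5) = -2057; answer -2057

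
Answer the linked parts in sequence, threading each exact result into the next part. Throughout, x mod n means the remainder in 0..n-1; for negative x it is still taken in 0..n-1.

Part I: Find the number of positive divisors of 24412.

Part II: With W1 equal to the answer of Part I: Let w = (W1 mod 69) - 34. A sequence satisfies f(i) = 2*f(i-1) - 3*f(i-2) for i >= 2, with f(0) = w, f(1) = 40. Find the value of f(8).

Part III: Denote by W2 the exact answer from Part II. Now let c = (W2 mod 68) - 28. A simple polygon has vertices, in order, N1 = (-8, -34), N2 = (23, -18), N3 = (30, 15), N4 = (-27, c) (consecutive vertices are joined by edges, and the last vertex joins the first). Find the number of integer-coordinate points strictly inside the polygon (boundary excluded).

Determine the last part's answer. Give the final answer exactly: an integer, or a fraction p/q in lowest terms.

Part I: 24412 = 2^2 * 17 * 359; number of divisors = (2+1) * (1+1) * (1+1) = 12; answer 12
Part II: W1 = 12; w = -22; f(2) = 2*(40) - 3*(-22) = 146; iterating: f(2)=146, f(3)=172, f(4)=-94, f(5)=-704, f(6)=-1126, f(7)=-140, f(8)=3098; answer 3098
Part III: W2 = 3098; c = 10; cross terms: (-8*-18 - 23*-34)=926, (23*15 - 30*-18)=885, (30*10 - -27*15)=705, (-27*-34 - -8*10)=998; twice the area = |3514| = 3514; area = 1757; boundary points = 1 + 1 + 1 + 1 = 4; strictly interior points = area - boundary/2 + 1 = 1756; answer 1756

1756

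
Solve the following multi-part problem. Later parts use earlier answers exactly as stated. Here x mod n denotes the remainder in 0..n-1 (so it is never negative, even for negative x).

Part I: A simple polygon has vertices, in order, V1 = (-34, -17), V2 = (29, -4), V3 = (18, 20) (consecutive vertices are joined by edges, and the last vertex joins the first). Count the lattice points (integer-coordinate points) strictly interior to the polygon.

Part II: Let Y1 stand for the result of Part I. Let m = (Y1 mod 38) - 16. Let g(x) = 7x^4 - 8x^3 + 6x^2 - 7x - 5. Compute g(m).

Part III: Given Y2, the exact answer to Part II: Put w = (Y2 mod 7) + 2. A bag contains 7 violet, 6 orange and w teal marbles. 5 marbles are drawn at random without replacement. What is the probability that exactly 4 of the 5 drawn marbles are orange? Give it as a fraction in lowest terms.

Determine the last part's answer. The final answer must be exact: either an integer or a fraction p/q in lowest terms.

Part I: cross terms: (-34*-4 - 29*-17)=629, (29*20 - 18*-4)=652, (18*-17 - -34*20)=374; twice the area = |1655| = 1655; area = 1655/2; boundary points = 1 + 1 + 1 = 3; strictly interior points = area - boundary/2 + 1 = 827; answer 827
Part II: Y1 = 827; m = 13; 7*(13)^4 - 8*(13)^3 + 6*(13)^2 - 7*(13)^1 - 5 = (199927) + (-17576) + (1014) + (-91) + (-5) = 183269; answer 183269
Part III: Y2 = 183269; w = 4; total draws C(17,5) = 6188; favorable C(6,4)*C(11,1) = 165; P = 165/6188; answer 165/6188

165/6188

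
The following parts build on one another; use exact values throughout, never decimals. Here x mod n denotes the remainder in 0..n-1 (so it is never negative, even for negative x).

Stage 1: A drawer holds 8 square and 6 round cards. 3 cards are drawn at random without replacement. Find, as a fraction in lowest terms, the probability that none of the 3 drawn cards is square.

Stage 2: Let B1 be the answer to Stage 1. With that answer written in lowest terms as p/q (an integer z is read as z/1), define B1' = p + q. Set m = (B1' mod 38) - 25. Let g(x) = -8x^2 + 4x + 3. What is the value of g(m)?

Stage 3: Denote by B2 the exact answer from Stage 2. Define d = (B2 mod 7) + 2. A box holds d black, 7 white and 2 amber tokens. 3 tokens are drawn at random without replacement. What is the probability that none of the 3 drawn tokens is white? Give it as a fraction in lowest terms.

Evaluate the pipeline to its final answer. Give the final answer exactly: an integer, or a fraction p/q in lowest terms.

Stage 1: total draws C(14,3) = 364; favorable C(6,3) = 20; P = 5/91; answer 5/91
Stage 2: B1 = 5/91; threaded value p + q = 96; m = -5; -8*(-5)^2 + 4*(-5)^1 + 3 = (-200) + (-20) + (3) = -217; answer -217
Stage 3: B2 = -217; d = 2; total draws C(11,3) = 165; favorable C(4,3) = 4; P = 4/165; answer 4/165

4/165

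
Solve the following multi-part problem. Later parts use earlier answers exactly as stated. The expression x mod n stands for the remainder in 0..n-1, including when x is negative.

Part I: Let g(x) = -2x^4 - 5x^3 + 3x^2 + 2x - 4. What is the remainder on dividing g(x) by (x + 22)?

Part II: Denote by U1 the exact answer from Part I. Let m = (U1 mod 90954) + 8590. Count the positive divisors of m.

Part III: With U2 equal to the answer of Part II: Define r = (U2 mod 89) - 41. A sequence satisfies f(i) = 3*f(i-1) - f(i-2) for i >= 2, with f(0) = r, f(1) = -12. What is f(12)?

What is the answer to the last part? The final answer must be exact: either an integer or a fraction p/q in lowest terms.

Part I: remainder = value at the root: -2*(-22)^4 - 5*(-22)^3 + 3*(-22)^2 + 2*(-22)^1 - 4 = (-468512) + (53240) + (1452) + (-44) + (-4) = -413868; answer -413868
Part II: U1 = -413868; m = 49492; 49492 = 2^2 * 12373; number of divisors = (2+1) * (1+1) = 6; answer 6
Part III: U2 = 6; r = -35; f(2) = 3*(-12) - 1*(-35) = -1; iterating: f(2)=-1, f(3)=9, f(4)=28, f(5)=75, f(6)=197, f(7)=516, f(8)=1351, f(9)=3537, f(10)=9260, f(11)=24243, f(12)=63469; answer 63469

63469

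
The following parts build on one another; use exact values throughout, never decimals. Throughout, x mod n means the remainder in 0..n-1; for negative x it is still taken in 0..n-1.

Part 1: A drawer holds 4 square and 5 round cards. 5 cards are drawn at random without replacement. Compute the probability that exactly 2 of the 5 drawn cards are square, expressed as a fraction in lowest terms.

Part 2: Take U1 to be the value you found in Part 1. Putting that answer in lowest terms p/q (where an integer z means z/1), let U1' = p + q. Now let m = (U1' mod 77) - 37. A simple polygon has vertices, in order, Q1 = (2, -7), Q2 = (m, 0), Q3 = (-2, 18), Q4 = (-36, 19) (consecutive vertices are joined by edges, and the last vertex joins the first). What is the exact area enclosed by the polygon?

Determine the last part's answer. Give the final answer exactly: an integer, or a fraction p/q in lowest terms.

337

Part 1: total draws C(9,5) = 126; favorable C(4,2)*C(5,3) = 60; P = 10/21; answer 10/21
Part 2: U1 = 10/21; threaded value p + q = 31; m = -6; cross terms: (2*0 - -6*-7)=-42, (-6*18 - -2*0)=-108, (-2*19 - -36*18)=610, (-36*-7 - 2*19)=214; twice the area = |674| = 674; area = 337; answer 337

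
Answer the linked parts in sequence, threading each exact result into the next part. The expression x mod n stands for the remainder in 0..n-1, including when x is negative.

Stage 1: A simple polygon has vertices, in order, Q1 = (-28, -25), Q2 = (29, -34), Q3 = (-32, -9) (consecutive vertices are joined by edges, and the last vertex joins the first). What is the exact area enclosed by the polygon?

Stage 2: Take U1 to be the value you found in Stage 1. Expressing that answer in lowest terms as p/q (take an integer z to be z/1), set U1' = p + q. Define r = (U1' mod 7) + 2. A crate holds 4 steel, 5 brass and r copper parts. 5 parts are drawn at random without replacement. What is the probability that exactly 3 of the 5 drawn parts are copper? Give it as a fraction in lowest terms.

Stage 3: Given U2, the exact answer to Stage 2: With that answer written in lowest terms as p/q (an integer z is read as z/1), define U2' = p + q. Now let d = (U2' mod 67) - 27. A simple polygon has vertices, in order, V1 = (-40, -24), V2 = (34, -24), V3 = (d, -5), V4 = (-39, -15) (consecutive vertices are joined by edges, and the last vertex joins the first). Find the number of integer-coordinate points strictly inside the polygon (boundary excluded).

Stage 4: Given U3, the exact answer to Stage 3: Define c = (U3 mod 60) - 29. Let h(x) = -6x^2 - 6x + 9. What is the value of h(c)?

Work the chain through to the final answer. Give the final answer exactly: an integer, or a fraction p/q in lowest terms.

-3891

Stage 1: cross terms: (-28*-34 - 29*-25)=1677, (29*-9 - -32*-34)=-1349, (-32*-25 - -28*-9)=548; twice the area = |876| = 876; area = 438; answer 438
Stage 2: U1 = 438; threaded value p + q = 439; r = 7; total draws C(16,5) = 4368; favorable C(7,3)*C(9,2) = 1260; P = 15/52; answer 15/52
Stage 3: U2 = 15/52; threaded value p + q = 67; d = -27; cross terms: (-40*-24 - 34*-24)=1776, (34*-5 - -27*-24)=-818, (-27*-15 - -39*-5)=210, (-39*-24 - -40*-15)=336; twice the area = |1504| = 1504; area = 752; boundary points = 74 + 1 + 2 + 1 = 78; strictly interior points = area - boundary/2 + 1 = 714; answer 714
Stage 4: U3 = 714; c = 25; -6*(25)^2 - 6*(25)^1 + 9 = (-3750) + (-150) + (9) = -3891; answer -3891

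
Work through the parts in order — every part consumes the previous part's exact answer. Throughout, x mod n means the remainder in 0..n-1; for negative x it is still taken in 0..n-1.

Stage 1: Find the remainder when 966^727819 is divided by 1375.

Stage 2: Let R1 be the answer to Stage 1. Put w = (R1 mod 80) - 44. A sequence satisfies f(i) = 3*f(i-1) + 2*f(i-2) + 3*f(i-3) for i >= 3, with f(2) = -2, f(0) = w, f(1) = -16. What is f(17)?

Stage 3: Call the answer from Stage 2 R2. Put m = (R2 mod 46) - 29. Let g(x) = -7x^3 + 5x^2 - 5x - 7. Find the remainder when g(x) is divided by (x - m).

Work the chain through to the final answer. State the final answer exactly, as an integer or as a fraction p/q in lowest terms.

42527

Stage 1: squarings mod 1375: 966^1=966, 966^2=906, 966^4=1336, 966^8=146, 966^16=691, 966^32=356, 966^64=236, 966^128=696, 966^256=416, 966^512=1181, 966^1024=511, 966^2048=1246, 966^4096=141, 966^8192=631, 966^16384=786, 966^32768=421, 966^65536=1241, 966^131072=81, 966^262144=1061, 966^524288=971; 966^727819 = 966^1 * 966^2 * 966^8 * 966^256 * 966^512 * 966^2048 * 966^4096 * 966^65536 * 966^131072 * 966^524288 = 1061 (mod 1375); answer 1061
Stage 2: R1 = 1061; w = -23; f(3) = 3*(-2) + 2*(-16) + 3*(-23) = -107; iterating: f(3)=-107, f(4)=-373, f(5)=-1339, f(6)=-5084, f(7)=-19049, f(8)=-71332, f(9)=-267346, f(10)=-1001849, f(11)=-3754235, f(12)=-14068441, f(13)=-52719340, f(14)=-197557607, f(15)=-740316824, f(16)=-2774223706, f(17)=-10395977587; answer -10395977587
Stage 3: R2 = -10395977587; m = -18; remainder = value at the root: -7*(-18)^3 + 5*(-18)^2 - 5*(-18)^1 - 7 = (40824) + (1620) + (90) + (-7) = 42527; answer 42527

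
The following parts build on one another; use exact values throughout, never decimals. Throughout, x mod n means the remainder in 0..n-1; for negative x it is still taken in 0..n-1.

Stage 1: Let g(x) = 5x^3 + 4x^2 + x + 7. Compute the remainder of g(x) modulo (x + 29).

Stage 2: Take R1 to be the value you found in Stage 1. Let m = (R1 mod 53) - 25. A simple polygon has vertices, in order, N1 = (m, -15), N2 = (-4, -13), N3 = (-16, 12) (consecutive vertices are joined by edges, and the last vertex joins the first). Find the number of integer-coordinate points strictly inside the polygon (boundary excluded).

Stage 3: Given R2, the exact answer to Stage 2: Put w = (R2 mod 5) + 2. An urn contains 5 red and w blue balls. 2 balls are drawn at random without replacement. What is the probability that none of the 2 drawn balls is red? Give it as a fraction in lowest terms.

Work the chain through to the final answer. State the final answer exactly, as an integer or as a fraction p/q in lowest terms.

Stage 1: remainder = value at the root: 5*(-29)^3 + 4*(-29)^2 + 1*(-29)^1 + 7 = (-121945) + (3364) + (-29) + (7) = -118603; answer -118603
Stage 2: R1 = -118603; m = -14; cross terms: (-14*-13 - -4*-15)=122, (-4*12 - -16*-13)=-256, (-16*-15 - -14*12)=408; twice the area = |274| = 274; area = 137; boundary points = 2 + 1 + 1 = 4; strictly interior points = area - boundary/2 + 1 = 136; answer 136
Stage 3: R2 = 136; w = 3; total draws C(8,2) = 28; favorable C(3,2) = 3; P = 3/28; answer 3/28

3/28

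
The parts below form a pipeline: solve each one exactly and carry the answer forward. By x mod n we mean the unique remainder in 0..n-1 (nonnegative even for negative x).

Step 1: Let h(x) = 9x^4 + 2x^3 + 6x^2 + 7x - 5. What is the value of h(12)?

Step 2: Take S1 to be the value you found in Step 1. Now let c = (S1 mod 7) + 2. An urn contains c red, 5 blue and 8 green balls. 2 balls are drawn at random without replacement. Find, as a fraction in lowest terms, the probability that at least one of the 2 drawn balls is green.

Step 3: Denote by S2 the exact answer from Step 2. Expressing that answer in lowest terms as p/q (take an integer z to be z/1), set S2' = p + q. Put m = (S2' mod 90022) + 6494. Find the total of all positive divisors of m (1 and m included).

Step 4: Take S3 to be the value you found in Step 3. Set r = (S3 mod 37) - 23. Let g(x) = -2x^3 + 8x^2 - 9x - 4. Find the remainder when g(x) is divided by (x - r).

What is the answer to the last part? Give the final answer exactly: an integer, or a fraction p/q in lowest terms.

19376

Step 1: 9*(12)^4 + 2*(12)^3 + 6*(12)^2 + 7*(12)^1 - 5 = (186624) + (3456) + (864) + (84) + (-5) = 191023; answer 191023
Step 2: S1 = 191023; c = 2; total draws C(15,2) = 105; complement C(7,2) = 21; favorable 105 - 21 = 84; P = 4/5; answer 4/5
Step 3: S2 = 4/5; threaded value p + q = 9; m = 6503; 6503 = 7 * 929; sigma = (1 + 7) * (1 + 929) = 8 * 930 = 7440; answer 7440
Step 4: S3 = 7440; r = -20; remainder = value at the root: -2*(-20)^3 + 8*(-20)^2 - 9*(-20)^1 - 4 = (16000) + (3200) + (180) + (-4) = 19376; answer 19376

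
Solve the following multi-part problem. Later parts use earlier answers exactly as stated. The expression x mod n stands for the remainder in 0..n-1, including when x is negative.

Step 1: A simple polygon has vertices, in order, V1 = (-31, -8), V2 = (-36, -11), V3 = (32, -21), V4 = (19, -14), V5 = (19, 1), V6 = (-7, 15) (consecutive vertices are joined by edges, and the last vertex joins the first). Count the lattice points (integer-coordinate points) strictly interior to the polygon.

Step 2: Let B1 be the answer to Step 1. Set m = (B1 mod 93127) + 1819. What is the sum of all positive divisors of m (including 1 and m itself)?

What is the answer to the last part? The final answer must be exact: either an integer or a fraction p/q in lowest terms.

4608

Step 1: cross terms: (-31*-11 - -36*-8)=53, (-36*-21 - 32*-11)=1108, (32*-14 - 19*-21)=-49, (19*1 - 19*-14)=285, (19*15 - -7*1)=292, (-7*-8 - -31*15)=521; twice the area = |2210| = 2210; area = 1105; boundary points = 1 + 2 + 1 + 15 + 2 + 1 = 22; strictly interior points = area - boundary/2 + 1 = 1095; answer 1095
Step 2: B1 = 1095; m = 2914; 2914 = 2 * 31 * 47; sigma = (1 + 2) * (1 + 31) * (1 + 47) = 3 * 32 * 48 = 4608; answer 4608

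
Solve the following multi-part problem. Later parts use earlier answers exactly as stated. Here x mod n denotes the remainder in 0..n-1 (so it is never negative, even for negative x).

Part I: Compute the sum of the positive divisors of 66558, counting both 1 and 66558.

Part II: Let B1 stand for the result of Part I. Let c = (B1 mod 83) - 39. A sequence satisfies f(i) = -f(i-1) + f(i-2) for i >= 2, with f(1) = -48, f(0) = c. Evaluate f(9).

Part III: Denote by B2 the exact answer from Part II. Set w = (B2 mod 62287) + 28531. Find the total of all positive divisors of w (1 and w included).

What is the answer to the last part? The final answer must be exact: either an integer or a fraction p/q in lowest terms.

Part I: 66558 = 2 * 3 * 11093; sigma = (1 + 2) * (1 + 3) * (1 + 11093) = 3 * 4 * 11094 = 133128; answer 133128
Part II: B1 = 133128; c = 40; f(2) = -1*(-48) + 1*(40) = 88; iterating: f(2)=88, f(3)=-136, f(4)=224, f(5)=-360, f(6)=584, f(7)=-944, f(8)=1528, f(9)=-2472; answer -2472
Part III: B2 = -2472; w = 88346; 88346 = 2 * 163 * 271; sigma = (1 + 2) * (1 + 163) * (1 + 271) = 3 * 164 * 272 = 133824; answer 133824

133824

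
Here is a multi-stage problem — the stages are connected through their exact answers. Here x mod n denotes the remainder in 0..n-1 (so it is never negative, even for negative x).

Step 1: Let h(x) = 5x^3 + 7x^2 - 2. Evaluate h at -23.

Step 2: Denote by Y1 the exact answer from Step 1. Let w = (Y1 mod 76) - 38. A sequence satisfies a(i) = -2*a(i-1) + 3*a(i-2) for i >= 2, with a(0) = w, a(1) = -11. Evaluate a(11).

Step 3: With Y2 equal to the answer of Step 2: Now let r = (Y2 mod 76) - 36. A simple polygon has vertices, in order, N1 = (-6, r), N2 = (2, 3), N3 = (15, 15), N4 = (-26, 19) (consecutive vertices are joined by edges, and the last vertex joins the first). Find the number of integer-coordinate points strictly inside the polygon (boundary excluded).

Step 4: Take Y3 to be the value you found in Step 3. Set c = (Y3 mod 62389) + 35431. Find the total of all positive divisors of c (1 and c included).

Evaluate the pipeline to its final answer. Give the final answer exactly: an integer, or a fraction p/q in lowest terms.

43520

Step 1: 5*(-23)^3 + 7*(-23)^2 - 2 = (-60835) + (3703) + (-2) = -57134; answer -57134
Step 2: Y1 = -57134; w = -20; a(2) = -2*(-11) + 3*(-20) = -38; iterating: a(2)=-38, a(3)=43, a(4)=-200, a(5)=529, a(6)=-1658, a(7)=4903, a(8)=-14780, a(9)=44269, a(10)=-132878, a(11)=398563; answer 398563
Step 3: Y2 = 398563; r = -17; cross terms: (-6*3 - 2*-17)=16, (2*15 - 15*3)=-15, (15*19 - -26*15)=675, (-26*-17 - -6*19)=556; twice the area = |1232| = 1232; area = 616; boundary points = 4 + 1 + 1 + 4 = 10; strictly interior points = area - boundary/2 + 1 = 612; answer 612
Step 4: Y3 = 612; c = 36043; 36043 = 7 * 19 * 271; sigma = (1 + 7) * (1 + 19) * (1 + 271) = 8 * 20 * 272 = 43520; answer 43520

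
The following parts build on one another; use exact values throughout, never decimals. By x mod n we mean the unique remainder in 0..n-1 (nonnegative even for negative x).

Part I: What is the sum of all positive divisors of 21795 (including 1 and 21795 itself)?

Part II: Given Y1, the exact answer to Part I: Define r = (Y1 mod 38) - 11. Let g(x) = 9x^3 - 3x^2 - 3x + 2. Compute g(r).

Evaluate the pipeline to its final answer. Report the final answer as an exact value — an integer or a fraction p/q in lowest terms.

5

Part I: 21795 = 3 * 5 * 1453; sigma = (1 + 3) * (1 + 5) * (1 + 1453) = 4 * 6 * 1454 = 34896; answer 34896
Part II: Y1 = 34896; r = 1; 9*(1)^3 - 3*(1)^2 - 3*(1)^1 + 2 = (9) + (-3) + (-3) + (2) = 5; answer 5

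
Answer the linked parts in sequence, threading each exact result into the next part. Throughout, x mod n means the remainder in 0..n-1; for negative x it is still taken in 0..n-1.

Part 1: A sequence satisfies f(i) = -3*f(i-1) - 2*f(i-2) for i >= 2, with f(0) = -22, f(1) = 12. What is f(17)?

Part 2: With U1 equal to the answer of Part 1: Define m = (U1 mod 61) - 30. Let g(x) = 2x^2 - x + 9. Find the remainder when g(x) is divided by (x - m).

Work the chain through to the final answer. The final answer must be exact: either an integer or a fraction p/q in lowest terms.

262

Part 1: f(2) = -3*(12) - 2*(-22) = 8; iterating: f(2)=8, f(3)=-48, f(4)=128, f(5)=-288, f(6)=608, f(7)=-1248, f(8)=2528, f(9)=-5088, f(10)=10208, f(11)=-20448, f(12)=40928, f(13)=-81888, f(14)=163808, f(15)=-327648, f(16)=655328, f(17)=-1310688; answer -1310688
Part 2: U1 = -1310688; m = -11; remainder = value at the root: 2*(-11)^2 - 1*(-11)^1 + 9 = (242) + (11) + (9) = 262; answer 262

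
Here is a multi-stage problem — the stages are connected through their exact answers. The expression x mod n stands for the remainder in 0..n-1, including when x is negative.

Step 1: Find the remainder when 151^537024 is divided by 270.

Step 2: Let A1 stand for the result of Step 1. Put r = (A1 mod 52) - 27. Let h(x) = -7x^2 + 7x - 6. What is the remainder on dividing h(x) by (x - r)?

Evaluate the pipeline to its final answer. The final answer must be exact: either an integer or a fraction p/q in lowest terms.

Step 1: squarings mod 270: 151^1=151, 151^2=121, 151^4=61, 151^8=211, 151^16=241, 151^32=31, 151^64=151, 151^128=121, 151^256=61, 151^512=211, 151^1024=241, 151^2048=31, 151^4096=151, 151^8192=121, 151^16384=61, 151^32768=211, 151^65536=241, 151^131072=31, 151^262144=151, 151^524288=121; 151^537024 = 151^64 * 151^128 * 151^256 * 151^4096 * 151^8192 * 151^524288 = 181 (mod 270); answer 181
Step 2: A1 = 181; r = -2; remainder = value at the root: -7*(-2)^2 + 7*(-2)^1 - 6 = (-28) + (-14) + (-6) = -48; answer -48

-48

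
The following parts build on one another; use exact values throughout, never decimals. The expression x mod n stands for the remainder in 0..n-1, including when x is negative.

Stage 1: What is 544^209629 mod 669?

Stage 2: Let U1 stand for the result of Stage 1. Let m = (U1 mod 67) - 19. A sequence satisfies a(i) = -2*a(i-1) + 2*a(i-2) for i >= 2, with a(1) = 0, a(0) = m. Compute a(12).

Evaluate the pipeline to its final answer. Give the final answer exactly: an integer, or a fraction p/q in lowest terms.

Stage 1: squarings mod 669: 544^1=544, 544^2=238, 544^4=448, 544^8=4, 544^16=16, 544^32=256, 544^64=643, 544^128=7, 544^256=49, 544^512=394, 544^1024=28, 544^2048=115, 544^4096=514, 544^8192=610, 544^16384=136, 544^32768=433, 544^65536=169, 544^131072=463; 544^209629 = 544^1 * 544^4 * 544^8 * 544^16 * 544^64 * 544^128 * 544^512 * 544^4096 * 544^8192 * 544^65536 * 544^131072 = 64 (mod 669); answer 64
Stage 2: U1 = 64; m = 45; a(2) = -2*(0) + 2*(45) = 90; iterating: a(2)=90, a(3)=-180, a(4)=540, a(5)=-1440, a(6)=3960, a(7)=-10800, a(8)=29520, a(9)=-80640, a(10)=220320, a(11)=-601920, a(12)=1644480; answer 1644480

1644480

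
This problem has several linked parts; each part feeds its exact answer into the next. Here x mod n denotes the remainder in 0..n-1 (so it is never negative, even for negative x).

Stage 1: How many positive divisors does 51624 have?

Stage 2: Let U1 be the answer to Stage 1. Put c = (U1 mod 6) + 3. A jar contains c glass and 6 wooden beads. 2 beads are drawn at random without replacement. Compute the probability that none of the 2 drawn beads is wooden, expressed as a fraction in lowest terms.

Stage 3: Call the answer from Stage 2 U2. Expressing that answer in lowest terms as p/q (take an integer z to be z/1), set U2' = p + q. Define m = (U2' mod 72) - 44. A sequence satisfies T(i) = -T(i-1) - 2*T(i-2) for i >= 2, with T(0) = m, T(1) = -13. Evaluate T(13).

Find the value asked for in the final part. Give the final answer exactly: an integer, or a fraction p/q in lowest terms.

Stage 1: 51624 = 2^3 * 3^3 * 239; number of divisors = (3+1) * (3+1) * (1+1) = 32; answer 32
Stage 2: U1 = 32; c = 5; total draws C(11,2) = 55; favorable C(5,2) = 10; P = 2/11; answer 2/11
Stage 3: U2 = 2/11; threaded value p + q = 13; m = -31; T(2) = -1*(-13) - 2*(-31) = 75; iterating: T(2)=75, T(3)=-49, T(4)=-101, T(5)=199, T(6)=3, T(7)=-401, T(8)=395, T(9)=407, T(10)=-1197, T(11)=383, T(12)=2011, T(13)=-2777; answer -2777

-2777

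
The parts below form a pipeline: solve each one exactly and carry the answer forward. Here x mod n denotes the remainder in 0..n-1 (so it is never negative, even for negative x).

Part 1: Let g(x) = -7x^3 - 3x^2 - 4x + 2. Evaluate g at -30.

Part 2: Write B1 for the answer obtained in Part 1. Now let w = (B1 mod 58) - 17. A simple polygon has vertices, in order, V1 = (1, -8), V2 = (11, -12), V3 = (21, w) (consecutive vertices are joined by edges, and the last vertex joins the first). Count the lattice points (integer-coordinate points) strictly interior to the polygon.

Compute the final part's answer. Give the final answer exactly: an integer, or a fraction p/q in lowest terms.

42

Part 1: -7*(-30)^3 - 3*(-30)^2 - 4*(-30)^1 + 2 = (189000) + (-2700) + (120) + (2) = 186422; answer 186422
Part 2: B1 = 186422; w = -7; cross terms: (1*-12 - 11*-8)=76, (11*-7 - 21*-12)=175, (21*-8 - 1*-7)=-161; twice the area = |90| = 90; area = 45; boundary points = 2 + 5 + 1 = 8; strictly interior points = area - boundary/2 + 1 = 42; answer 42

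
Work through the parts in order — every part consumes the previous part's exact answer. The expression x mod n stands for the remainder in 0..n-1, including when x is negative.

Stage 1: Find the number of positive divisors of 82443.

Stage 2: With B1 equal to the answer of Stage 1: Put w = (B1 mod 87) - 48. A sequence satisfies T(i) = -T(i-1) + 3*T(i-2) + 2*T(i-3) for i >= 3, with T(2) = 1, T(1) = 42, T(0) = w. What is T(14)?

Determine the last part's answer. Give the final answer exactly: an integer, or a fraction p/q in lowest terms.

15725

Stage 1: 82443 = 3 * 27481; number of divisors = (1+1) * (1+1) = 4; answer 4
Stage 2: B1 = 4; w = -44; T(3) = -1*(1) + 3*(42) + 2*(-44) = 37; iterating: T(3)=37, T(4)=50, T(5)=63, T(6)=161, T(7)=128, T(8)=481, T(9)=225, T(10)=1474, T(11)=163, T(12)=4709, T(13)=-1272, T(14)=15725; answer 15725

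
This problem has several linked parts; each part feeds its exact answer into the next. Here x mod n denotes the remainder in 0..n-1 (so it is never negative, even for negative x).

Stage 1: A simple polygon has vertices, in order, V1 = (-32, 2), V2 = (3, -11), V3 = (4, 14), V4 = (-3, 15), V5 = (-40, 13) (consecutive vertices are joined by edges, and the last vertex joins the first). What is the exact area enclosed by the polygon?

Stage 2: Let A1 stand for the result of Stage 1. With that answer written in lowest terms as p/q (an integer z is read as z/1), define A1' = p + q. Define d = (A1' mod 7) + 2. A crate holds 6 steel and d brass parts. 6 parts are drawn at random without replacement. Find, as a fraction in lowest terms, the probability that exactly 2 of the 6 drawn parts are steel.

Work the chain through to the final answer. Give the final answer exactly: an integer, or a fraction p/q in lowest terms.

Stage 1: cross terms: (-32*-11 - 3*2)=346, (3*14 - 4*-11)=86, (4*15 - -3*14)=102, (-3*13 - -40*15)=561, (-40*2 - -32*13)=336; twice the area = |1431| = 1431; area = 1431/2; answer 1431/2
Stage 2: A1 = 1431/2; threaded value p + q = 1433; d = 7; total draws C(13,6) = 1716; favorable C(6,2)*C(7,4) = 525; P = 175/572; answer 175/572

175/572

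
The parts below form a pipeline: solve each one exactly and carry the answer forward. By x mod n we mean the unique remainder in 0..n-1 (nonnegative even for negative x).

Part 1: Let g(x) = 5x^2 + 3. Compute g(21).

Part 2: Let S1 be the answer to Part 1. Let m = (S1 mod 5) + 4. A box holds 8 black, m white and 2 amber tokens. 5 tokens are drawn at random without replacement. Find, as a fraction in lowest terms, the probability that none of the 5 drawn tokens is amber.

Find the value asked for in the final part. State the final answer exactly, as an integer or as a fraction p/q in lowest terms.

Part 1: 5*(21)^2 + 3 = (2205) + (3) = 2208; answer 2208
Part 2: S1 = 2208; m = 7; total draws C(17,5) = 6188; favorable C(15,5) = 3003; P = 33/68; answer 33/68

33/68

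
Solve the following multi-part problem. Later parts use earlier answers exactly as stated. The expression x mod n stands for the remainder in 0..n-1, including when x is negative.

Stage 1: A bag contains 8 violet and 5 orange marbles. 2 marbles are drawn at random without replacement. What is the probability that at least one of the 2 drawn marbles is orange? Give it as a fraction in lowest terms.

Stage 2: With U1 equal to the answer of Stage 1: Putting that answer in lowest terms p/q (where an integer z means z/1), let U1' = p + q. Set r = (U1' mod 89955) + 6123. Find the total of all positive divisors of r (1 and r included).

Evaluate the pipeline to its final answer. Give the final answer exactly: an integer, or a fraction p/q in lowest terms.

Stage 1: total draws C(13,2) = 78; complement C(8,2) = 28; favorable 78 - 28 = 50; P = 25/39; answer 25/39
Stage 2: U1 = 25/39; threaded value p + q = 64; r = 6187; 6187 = 23 * 269; sigma = (1 + 23) * (1 + 269) = 24 * 270 = 6480; answer 6480

6480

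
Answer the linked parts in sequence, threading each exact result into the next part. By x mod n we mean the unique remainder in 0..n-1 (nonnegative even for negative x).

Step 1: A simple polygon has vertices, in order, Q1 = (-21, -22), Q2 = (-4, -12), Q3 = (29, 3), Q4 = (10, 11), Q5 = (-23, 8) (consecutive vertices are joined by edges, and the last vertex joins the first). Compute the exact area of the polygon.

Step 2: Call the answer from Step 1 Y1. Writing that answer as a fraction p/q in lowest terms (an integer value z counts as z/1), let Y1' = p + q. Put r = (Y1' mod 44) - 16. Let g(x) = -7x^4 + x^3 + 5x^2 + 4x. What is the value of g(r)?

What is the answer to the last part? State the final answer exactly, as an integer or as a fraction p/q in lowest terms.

Step 1: cross terms: (-21*-12 - -4*-22)=164, (-4*3 - 29*-12)=336, (29*11 - 10*3)=289, (10*8 - -23*11)=333, (-23*-22 - -21*8)=674; twice the area = |1796| = 1796; area = 898; answer 898
Step 2: Y1 = 898; threaded value p + q = 899; r = 3; -7*(3)^4 + 1*(3)^3 + 5*(3)^2 + 4*(3)^1 = (-567) + (27) + (45) + (12) = -483; answer -483

-483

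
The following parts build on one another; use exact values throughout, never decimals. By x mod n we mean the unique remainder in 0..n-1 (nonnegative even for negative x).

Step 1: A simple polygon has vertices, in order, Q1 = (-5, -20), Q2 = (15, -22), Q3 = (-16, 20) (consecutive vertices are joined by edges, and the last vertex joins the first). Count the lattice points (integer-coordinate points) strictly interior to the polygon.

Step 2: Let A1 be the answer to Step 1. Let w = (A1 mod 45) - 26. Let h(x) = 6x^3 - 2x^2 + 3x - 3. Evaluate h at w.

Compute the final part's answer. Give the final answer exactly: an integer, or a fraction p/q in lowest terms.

43

Step 1: cross terms: (-5*-22 - 15*-20)=410, (15*20 - -16*-22)=-52, (-16*-20 - -5*20)=420; twice the area = |778| = 778; area = 389; boundary points = 2 + 1 + 1 = 4; strictly interior points = area - boundary/2 + 1 = 388; answer 388
Step 2: A1 = 388; w = 2; 6*(2)^3 - 2*(2)^2 + 3*(2)^1 - 3 = (48) + (-8) + (6) + (-3) = 43; answer 43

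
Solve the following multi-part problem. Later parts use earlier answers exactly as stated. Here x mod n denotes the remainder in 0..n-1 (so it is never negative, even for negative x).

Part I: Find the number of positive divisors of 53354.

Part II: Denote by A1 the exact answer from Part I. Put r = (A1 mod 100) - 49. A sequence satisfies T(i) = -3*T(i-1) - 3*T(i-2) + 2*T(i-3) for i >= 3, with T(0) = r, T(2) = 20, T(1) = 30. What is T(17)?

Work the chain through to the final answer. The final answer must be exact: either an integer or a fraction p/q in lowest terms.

Part I: 53354 = 2 * 7 * 37 * 103; number of divisors = (1+1) * (1+1) * (1+1) * (1+1) = 16; answer 16
Part II: A1 = 16; r = -33; T(3) = -3*(20) - 3*(30) + 2*(-33) = -216; iterating: T(3)=-216, T(4)=648, T(5)=-1256, T(6)=1392, T(7)=888, T(8)=-9352, T(9)=28176, T(10)=-54696, T(11)=60856, T(12)=37872, T(13)=-405576, T(14)=1224824, T(15)=-2382000, T(16)=2660376, T(17)=1614520; answer 1614520

1614520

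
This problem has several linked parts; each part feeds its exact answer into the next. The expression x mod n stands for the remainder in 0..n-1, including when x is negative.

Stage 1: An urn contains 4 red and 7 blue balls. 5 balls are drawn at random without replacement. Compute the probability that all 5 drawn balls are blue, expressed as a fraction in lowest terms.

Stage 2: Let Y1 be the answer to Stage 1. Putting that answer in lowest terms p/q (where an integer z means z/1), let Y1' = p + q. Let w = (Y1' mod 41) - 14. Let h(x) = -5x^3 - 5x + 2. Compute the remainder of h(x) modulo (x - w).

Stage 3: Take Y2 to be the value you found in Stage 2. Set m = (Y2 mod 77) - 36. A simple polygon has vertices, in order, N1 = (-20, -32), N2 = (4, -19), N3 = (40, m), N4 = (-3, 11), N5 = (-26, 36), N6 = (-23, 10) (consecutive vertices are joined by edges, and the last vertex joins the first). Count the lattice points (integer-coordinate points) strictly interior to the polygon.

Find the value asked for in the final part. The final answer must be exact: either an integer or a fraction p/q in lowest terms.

Stage 1: total draws C(11,5) = 462; favorable C(7,5) = 21; P = 1/22; answer 1/22
Stage 2: Y1 = 1/22; threaded value p + q = 23; w = 9; remainder = value at the root: -5*(9)^3 - 5*(9)^1 + 2 = (-3645) + (-45) + (2) = -3688; answer -3688
Stage 3: Y2 = -3688; m = -28; cross terms: (-20*-19 - 4*-32)=508, (4*-28 - 40*-19)=648, (40*11 - -3*-28)=356, (-3*36 - -26*11)=178, (-26*10 - -23*36)=568, (-23*-32 - -20*10)=936; twice the area = |3194| = 3194; area = 1597; boundary points = 1 + 9 + 1 + 1 + 1 + 3 = 16; strictly interior points = area - boundary/2 + 1 = 1590; answer 1590

1590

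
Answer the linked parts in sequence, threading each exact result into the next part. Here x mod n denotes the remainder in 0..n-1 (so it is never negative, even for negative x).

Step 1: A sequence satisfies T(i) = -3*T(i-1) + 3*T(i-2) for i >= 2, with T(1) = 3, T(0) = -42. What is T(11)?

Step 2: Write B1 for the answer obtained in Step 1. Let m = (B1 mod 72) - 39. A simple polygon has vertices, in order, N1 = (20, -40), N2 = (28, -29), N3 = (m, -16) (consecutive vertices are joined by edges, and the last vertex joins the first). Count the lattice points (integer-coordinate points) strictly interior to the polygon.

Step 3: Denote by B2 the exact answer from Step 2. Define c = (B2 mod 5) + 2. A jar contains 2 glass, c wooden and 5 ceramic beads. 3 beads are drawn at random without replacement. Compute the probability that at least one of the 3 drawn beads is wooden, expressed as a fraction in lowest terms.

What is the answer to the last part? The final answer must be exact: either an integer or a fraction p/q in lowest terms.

Step 1: T(2) = -3*(3) + 3*(-42) = -135; iterating: T(2)=-135, T(3)=414, T(4)=-1647, T(5)=6183, T(6)=-23490, T(7)=89019, T(8)=-337527, T(9)=1279638, T(10)=-4851495, T(11)=18393399; answer 18393399
Step 2: B1 = 18393399; m = 24; cross terms: (20*-29 - 28*-40)=540, (28*-16 - 24*-29)=248, (24*-40 - 20*-16)=-640; twice the area = |148| = 148; area = 74; boundary points = 1 + 1 + 4 = 6; strictly interior points = area - boundary/2 + 1 = 72; answer 72
Step 3: B2 = 72; c = 4; total draws C(11,3) = 165; complement C(7,3) = 35; favorable 165 - 35 = 130; P = 26/33; answer 26/33

26/33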